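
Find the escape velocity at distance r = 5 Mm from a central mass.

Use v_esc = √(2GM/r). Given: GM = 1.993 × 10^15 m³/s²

Convert to SI: r = 5 Mm = 5e+06 m.
Escape velocity comes from setting total energy to zero: ½v² − GM/r = 0 ⇒ v_esc = √(2GM / r).
v_esc = √(2 · 1.993e+15 / 5e+06) m/s ≈ 2.823e+04 m/s = 28.23 km/s.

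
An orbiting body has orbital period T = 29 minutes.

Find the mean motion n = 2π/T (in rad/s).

Convert to SI: T = 29 minutes = 1740 s.
n = 2π / T.
n = 2π / 1740 s ≈ 0.003611 rad/s.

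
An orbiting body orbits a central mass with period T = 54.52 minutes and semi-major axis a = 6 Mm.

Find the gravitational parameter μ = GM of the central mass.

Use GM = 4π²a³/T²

Convert to SI: T = 54.52 minutes = 3271.2 s; a = 6 Mm = 6e+06 m.
GM = 4π² · a³ / T².
GM = 4π² · (6e+06)³ / (3271.2)² m³/s² ≈ 7.969e+14 m³/s² = 7.969 × 10^14 m³/s².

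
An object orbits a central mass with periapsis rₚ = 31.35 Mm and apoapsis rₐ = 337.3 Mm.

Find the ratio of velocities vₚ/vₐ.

Convert to SI: rₚ = 31.35 Mm = 3.135e+07 m; rₐ = 337.3 Mm = 3.373e+08 m.
Conservation of angular momentum gives rₚvₚ = rₐvₐ, so vₚ/vₐ = rₐ/rₚ.
vₚ/vₐ = 3.373e+08 / 3.135e+07 ≈ 10.76.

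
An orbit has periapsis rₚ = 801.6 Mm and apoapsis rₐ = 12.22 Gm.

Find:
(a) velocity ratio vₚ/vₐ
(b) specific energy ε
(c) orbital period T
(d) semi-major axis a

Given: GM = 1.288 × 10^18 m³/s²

Convert to SI: rₚ = 801.6 Mm = 8.016e+08 m; rₐ = 12.22 Gm = 1.222e+10 m.
(a) Conservation of angular momentum (rₚvₚ = rₐvₐ) gives vₚ/vₐ = rₐ/rₚ = 1.222e+10/8.016e+08 ≈ 15.24
(b) With a = (rₚ + rₐ)/2 = 6.5108e+09 m, ε = −GM/(2a) = −1.288e+18/(2 · 6.5108e+09) J/kg ≈ -9.891e+07 J/kg
(c) With a = (rₚ + rₐ)/2 = 6.5108e+09 m, T = 2π √(a³/GM) = 2π √((6.5108e+09)³/1.288e+18) s ≈ 2.909e+06 s
(d) a = (rₚ + rₐ)/2 = (8.016e+08 + 1.222e+10)/2 ≈ 6.511e+09 m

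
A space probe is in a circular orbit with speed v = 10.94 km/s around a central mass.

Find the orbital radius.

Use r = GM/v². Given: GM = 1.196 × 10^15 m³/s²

Convert to SI: v = 10.94 km/s = 10940 m/s.
For a circular orbit, v² = GM / r, so r = GM / v².
r = 1.196e+15 / (10940)² m ≈ 9.993e+06 m = 9.993 Mm.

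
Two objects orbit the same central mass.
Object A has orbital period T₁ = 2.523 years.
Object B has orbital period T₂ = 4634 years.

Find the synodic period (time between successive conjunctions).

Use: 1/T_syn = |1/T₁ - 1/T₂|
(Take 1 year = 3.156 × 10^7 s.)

Convert to SI: T₁ = 2.523 years = 7.96259e+07 s; T₂ = 4634 years = 1.46249e+11 s.
T_syn = |T₁ · T₂ / (T₁ − T₂)|.
T_syn = |7.96259e+07 · 1.46249e+11 / (7.96259e+07 − 1.46249e+11)| s ≈ 7.967e+07 s = 2.524 years.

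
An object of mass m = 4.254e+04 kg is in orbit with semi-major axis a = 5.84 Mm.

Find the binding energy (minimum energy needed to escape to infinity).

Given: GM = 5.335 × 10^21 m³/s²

Convert to SI: a = 5.84 Mm = 5.84e+06 m.
Total orbital energy is E = −GMm/(2a); binding energy is E_bind = −E = GMm/(2a).
E_bind = 5.335e+21 · 4.254e+04 / (2 · 5.84e+06) J ≈ 1.943e+19 J = 19.43 EJ.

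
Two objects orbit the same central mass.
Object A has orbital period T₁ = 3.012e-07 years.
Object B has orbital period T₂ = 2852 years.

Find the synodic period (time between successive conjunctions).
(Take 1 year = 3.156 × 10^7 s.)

Convert to SI: T₁ = 3.012e-07 years = 9.50587 s; T₂ = 2852 years = 9.00091e+10 s.
T_syn = |T₁ · T₂ / (T₁ − T₂)|.
T_syn = |9.50587 · 9.00091e+10 / (9.50587 − 9.00091e+10)| s ≈ 9.506 s = 3.012e-07 years.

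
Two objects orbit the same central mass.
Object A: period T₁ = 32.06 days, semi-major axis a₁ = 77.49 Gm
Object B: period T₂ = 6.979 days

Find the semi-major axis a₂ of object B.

Convert to SI: T₁ = 32.06 days = 2.76998e+06 s; a₁ = 77.49 Gm = 7.749e+10 m; T₂ = 6.979 days = 602986 s.
Kepler's third law: (T₁/T₂)² = (a₁/a₂)³ ⇒ a₂ = a₁ · (T₂/T₁)^(2/3).
T₂/T₁ = 602986 / 2.76998e+06 = 0.217686.
a₂ = 7.749e+10 · (0.217686)^(2/3) m ≈ 2.804e+10 m = 28.04 Gm.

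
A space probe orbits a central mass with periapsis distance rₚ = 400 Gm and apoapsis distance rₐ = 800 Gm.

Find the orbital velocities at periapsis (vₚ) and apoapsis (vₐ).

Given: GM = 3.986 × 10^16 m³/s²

Convert to SI: rₚ = 400 Gm = 4e+11 m; rₐ = 800 Gm = 8e+11 m.
Use the vis-viva equation v² = GM(2/r − 1/a) with a = (rₚ + rₐ)/2 = (4e+11 + 8e+11)/2 = 6e+11 m.
vₚ = √(GM · (2/rₚ − 1/a)) = √(3.986e+16 · (2/4e+11 − 1/6e+11)) m/s ≈ 364.5 m/s = 364.5 m/s.
vₐ = √(GM · (2/rₐ − 1/a)) = √(3.986e+16 · (2/8e+11 − 1/6e+11)) m/s ≈ 182.3 m/s = 182.3 m/s.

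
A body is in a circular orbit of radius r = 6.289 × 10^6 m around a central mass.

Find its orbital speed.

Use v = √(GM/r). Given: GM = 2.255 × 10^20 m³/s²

For a circular orbit, gravity supplies the centripetal force, so v = √(GM / r).
v = √(2.255e+20 / 6.289e+06) m/s ≈ 5.988e+06 m/s = 5988 km/s.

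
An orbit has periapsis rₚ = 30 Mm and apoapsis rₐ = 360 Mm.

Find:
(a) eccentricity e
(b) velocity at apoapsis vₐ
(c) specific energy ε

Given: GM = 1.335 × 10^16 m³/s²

Convert to SI: rₚ = 30 Mm = 3e+07 m; rₐ = 360 Mm = 3.6e+08 m.
(a) e = (rₐ − rₚ)/(rₐ + rₚ) = (3.6e+08 − 3e+07)/(3.6e+08 + 3e+07) ≈ 0.8462
(b) With a = (rₚ + rₐ)/2 = 1.95e+08 m, vₐ = √(GM (2/rₐ − 1/a)) = √(1.335e+16 · (2/3.6e+08 − 1/1.95e+08)) m/s ≈ 2389 m/s
(c) With a = (rₚ + rₐ)/2 = 1.95e+08 m, ε = −GM/(2a) = −1.335e+16/(2 · 1.95e+08) J/kg ≈ -3.423e+07 J/kg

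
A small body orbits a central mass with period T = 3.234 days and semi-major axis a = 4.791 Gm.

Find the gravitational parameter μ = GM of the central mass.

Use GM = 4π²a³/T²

Convert to SI: T = 3.234 days = 279418 s; a = 4.791 Gm = 4.791e+09 m.
GM = 4π² · a³ / T².
GM = 4π² · (4.791e+09)³ / (279418)² m³/s² ≈ 5.561e+19 m³/s² = 5.561 × 10^19 m³/s².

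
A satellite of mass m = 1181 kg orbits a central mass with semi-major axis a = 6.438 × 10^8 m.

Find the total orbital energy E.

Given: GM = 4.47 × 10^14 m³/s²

E = −GMm / (2a).
E = −4.47e+14 · 1181 / (2 · 6.438e+08) J ≈ -4.1e+08 J = -410 MJ.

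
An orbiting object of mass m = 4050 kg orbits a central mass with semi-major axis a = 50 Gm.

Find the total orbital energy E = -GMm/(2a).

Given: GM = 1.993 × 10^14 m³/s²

Convert to SI: a = 50 Gm = 5e+10 m.
E = −GMm / (2a).
E = −1.993e+14 · 4050 / (2 · 5e+10) J ≈ -8.072e+06 J = -8.072 MJ.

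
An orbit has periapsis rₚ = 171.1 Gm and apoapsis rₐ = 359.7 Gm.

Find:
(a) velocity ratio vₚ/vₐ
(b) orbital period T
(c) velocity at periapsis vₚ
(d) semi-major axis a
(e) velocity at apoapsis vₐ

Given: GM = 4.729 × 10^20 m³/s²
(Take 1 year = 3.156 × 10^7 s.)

Convert to SI: rₚ = 171.1 Gm = 1.711e+11 m; rₐ = 359.7 Gm = 3.597e+11 m.
(a) Conservation of angular momentum (rₚvₚ = rₐvₐ) gives vₚ/vₐ = rₐ/rₚ = 3.597e+11/1.711e+11 ≈ 2.102
(b) With a = (rₚ + rₐ)/2 = 2.654e+11 m, T = 2π √(a³/GM) = 2π √((2.654e+11)³/4.729e+20) s ≈ 3.95e+07 s
(c) With a = (rₚ + rₐ)/2 = 2.654e+11 m, vₚ = √(GM (2/rₚ − 1/a)) = √(4.729e+20 · (2/1.711e+11 − 1/2.654e+11)) m/s ≈ 6.12e+04 m/s
(d) a = (rₚ + rₐ)/2 = (1.711e+11 + 3.597e+11)/2 ≈ 2.654e+11 m
(e) With a = (rₚ + rₐ)/2 = 2.654e+11 m, vₐ = √(GM (2/rₐ − 1/a)) = √(4.729e+20 · (2/3.597e+11 − 1/2.654e+11)) m/s ≈ 2.911e+04 m/s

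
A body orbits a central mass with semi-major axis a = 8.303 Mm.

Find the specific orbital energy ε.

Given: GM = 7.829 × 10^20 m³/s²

Convert to SI: a = 8.303 Mm = 8.303e+06 m.
ε = −GM / (2a).
ε = −7.829e+20 / (2 · 8.303e+06) J/kg ≈ -4.715e+13 J/kg = -4.715e+04 GJ/kg.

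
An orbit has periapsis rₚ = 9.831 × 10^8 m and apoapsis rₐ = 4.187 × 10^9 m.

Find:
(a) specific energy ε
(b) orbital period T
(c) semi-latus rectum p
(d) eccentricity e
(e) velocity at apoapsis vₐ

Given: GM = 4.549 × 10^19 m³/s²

(a) With a = (rₚ + rₐ)/2 = 2.58505e+09 m, ε = −GM/(2a) = −4.549e+19/(2 · 2.58505e+09) J/kg ≈ -8.799e+09 J/kg
(b) With a = (rₚ + rₐ)/2 = 2.58505e+09 m, T = 2π √(a³/GM) = 2π √((2.58505e+09)³/4.549e+19) s ≈ 1.224e+05 s
(c) From a = (rₚ + rₐ)/2 = 2.58505e+09 m and e = (rₐ − rₚ)/(rₐ + rₚ) = 0.619698, p = a(1 − e²) = 2.58505e+09 · (1 − (0.619698)²) ≈ 1.592e+09 m
(d) e = (rₐ − rₚ)/(rₐ + rₚ) = (4.187e+09 − 9.831e+08)/(4.187e+09 + 9.831e+08) ≈ 0.6197
(e) With a = (rₚ + rₐ)/2 = 2.58505e+09 m, vₐ = √(GM (2/rₐ − 1/a)) = √(4.549e+19 · (2/4.187e+09 − 1/2.58505e+09)) m/s ≈ 6.428e+04 m/s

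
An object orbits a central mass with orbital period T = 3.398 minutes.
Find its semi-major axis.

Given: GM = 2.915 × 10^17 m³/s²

Convert to SI: T = 3.398 minutes = 203.88 s.
Invert Kepler's third law: a = (GM · T² / (4π²))^(1/3).
Substituting T = 203.88 s and GM = 2.915e+17 m³/s²:
a = (2.915e+17 · (203.88)² / (4π²))^(1/3) m
a ≈ 6.745e+06 m = 6.745 Mm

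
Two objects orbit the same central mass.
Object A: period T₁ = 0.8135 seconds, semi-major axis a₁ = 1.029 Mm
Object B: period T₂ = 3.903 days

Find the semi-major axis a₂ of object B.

Convert to SI: a₁ = 1.029 Mm = 1.029e+06 m; T₂ = 3.903 days = 337219 s.
Kepler's third law: (T₁/T₂)² = (a₁/a₂)³ ⇒ a₂ = a₁ · (T₂/T₁)^(2/3).
T₂/T₁ = 337219 / 0.8135 = 414529.
a₂ = 1.029e+06 · (414529)^(2/3) m ≈ 5.721e+09 m = 5.721 Gm.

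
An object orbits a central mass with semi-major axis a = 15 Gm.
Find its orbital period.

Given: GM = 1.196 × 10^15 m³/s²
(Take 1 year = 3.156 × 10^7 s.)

Convert to SI: a = 15 Gm = 1.5e+10 m.
Kepler's third law: T = 2π √(a³ / GM).
Substituting a = 1.5e+10 m and GM = 1.196e+15 m³/s²:
T = 2π √((1.5e+10)³ / 1.196e+15) s
T ≈ 3.338e+08 s = 10.58 years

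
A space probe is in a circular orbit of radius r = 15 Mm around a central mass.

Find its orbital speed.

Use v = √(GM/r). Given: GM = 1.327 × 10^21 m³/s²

Convert to SI: r = 15 Mm = 1.5e+07 m.
For a circular orbit, gravity supplies the centripetal force, so v = √(GM / r).
v = √(1.327e+21 / 1.5e+07) m/s ≈ 9.406e+06 m/s = 9406 km/s.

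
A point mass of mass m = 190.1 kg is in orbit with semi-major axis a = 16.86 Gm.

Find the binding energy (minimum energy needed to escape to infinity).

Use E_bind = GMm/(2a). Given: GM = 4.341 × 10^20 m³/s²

Convert to SI: a = 16.86 Gm = 1.686e+10 m.
Total orbital energy is E = −GMm/(2a); binding energy is E_bind = −E = GMm/(2a).
E_bind = 4.341e+20 · 190.1 / (2 · 1.686e+10) J ≈ 2.447e+12 J = 2.447 TJ.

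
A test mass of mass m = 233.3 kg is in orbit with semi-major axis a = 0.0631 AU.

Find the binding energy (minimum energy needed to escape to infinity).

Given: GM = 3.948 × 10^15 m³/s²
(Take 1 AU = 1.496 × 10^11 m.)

Convert to SI: a = 0.0631 AU = 9.43976e+09 m.
Total orbital energy is E = −GMm/(2a); binding energy is E_bind = −E = GMm/(2a).
E_bind = 3.948e+15 · 233.3 / (2 · 9.43976e+09) J ≈ 4.879e+07 J = 48.79 MJ.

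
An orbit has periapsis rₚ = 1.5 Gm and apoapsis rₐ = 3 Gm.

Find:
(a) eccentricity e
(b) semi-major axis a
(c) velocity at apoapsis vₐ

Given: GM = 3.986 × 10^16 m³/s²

Convert to SI: rₚ = 1.5 Gm = 1.5e+09 m; rₐ = 3 Gm = 3e+09 m.
(a) e = (rₐ − rₚ)/(rₐ + rₚ) = (3e+09 − 1.5e+09)/(3e+09 + 1.5e+09) ≈ 0.3333
(b) a = (rₚ + rₐ)/2 = (1.5e+09 + 3e+09)/2 ≈ 2.25e+09 m
(c) With a = (rₚ + rₐ)/2 = 2.25e+09 m, vₐ = √(GM (2/rₐ − 1/a)) = √(3.986e+16 · (2/3e+09 − 1/2.25e+09)) m/s ≈ 2976 m/s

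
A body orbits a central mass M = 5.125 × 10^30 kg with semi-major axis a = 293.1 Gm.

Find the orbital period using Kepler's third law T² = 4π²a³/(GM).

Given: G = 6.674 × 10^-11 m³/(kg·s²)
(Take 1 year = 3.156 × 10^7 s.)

Convert to SI: a = 293.1 Gm = 2.931e+11 m.
GM = G · M = 6.674e-11 · 5.125e+30 = 3.42042e+20 m³/s².
Kepler's third law: T = 2π √(a³ / GM).
Substituting a = 2.931e+11 m and GM = 3.42042e+20 m³/s²:
T = 2π √((2.931e+11)³ / 3.42042e+20) s
T ≈ 5.391e+07 s = 1.708 years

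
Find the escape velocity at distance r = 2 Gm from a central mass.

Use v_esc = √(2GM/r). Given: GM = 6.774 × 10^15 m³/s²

Convert to SI: r = 2 Gm = 2e+09 m.
Escape velocity comes from setting total energy to zero: ½v² − GM/r = 0 ⇒ v_esc = √(2GM / r).
v_esc = √(2 · 6.774e+15 / 2e+09) m/s ≈ 2603 m/s = 2.603 km/s.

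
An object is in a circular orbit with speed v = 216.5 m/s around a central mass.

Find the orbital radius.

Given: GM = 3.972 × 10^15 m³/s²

For a circular orbit, v² = GM / r, so r = GM / v².
r = 3.972e+15 / (216.5)² m ≈ 8.474e+10 m = 8.474 × 10^10 m.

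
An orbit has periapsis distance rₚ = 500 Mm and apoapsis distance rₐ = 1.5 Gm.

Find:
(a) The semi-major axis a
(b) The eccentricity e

Convert to SI: rₚ = 500 Mm = 5e+08 m; rₐ = 1.5 Gm = 1.5e+09 m.
(a) a = (rₚ + rₐ) / 2 = (5e+08 + 1.5e+09) / 2 ≈ 1e+09 m = 1 Gm.
(b) e = (rₐ − rₚ) / (rₐ + rₚ) = (1.5e+09 − 5e+08) / (1.5e+09 + 5e+08) ≈ 0.5.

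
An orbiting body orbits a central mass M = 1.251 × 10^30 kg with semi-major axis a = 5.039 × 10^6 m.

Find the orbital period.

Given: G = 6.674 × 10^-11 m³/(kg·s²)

GM = G · M = 6.674e-11 · 1.251e+30 = 8.34917e+19 m³/s².
Kepler's third law: T = 2π √(a³ / GM).
Substituting a = 5.039e+06 m and GM = 8.34917e+19 m³/s²:
T = 2π √((5.039e+06)³ / 8.34917e+19) s
T ≈ 7.778 s = 7.778 seconds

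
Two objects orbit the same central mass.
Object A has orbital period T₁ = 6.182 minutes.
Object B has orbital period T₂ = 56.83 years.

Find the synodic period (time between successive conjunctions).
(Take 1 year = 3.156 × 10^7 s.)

Convert to SI: T₁ = 6.182 minutes = 370.92 s; T₂ = 56.83 years = 1.79355e+09 s.
T_syn = |T₁ · T₂ / (T₁ − T₂)|.
T_syn = |370.92 · 1.79355e+09 / (370.92 − 1.79355e+09)| s ≈ 370.9 s = 6.182 minutes.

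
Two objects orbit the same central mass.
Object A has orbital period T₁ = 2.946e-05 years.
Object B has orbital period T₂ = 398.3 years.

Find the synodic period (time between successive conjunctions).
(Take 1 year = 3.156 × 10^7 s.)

Convert to SI: T₁ = 2.946e-05 years = 929.758 s; T₂ = 398.3 years = 1.25703e+10 s.
T_syn = |T₁ · T₂ / (T₁ − T₂)|.
T_syn = |929.758 · 1.25703e+10 / (929.758 − 1.25703e+10)| s ≈ 929.8 s = 2.946e-05 years.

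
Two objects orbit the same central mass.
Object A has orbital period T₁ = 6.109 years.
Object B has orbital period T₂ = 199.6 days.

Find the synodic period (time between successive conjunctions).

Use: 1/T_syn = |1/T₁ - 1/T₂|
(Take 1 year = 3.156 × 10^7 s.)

Convert to SI: T₁ = 6.109 years = 1.928e+08 s; T₂ = 199.6 days = 1.72454e+07 s.
T_syn = |T₁ · T₂ / (T₁ − T₂)|.
T_syn = |1.928e+08 · 1.72454e+07 / (1.928e+08 − 1.72454e+07)| s ≈ 1.894e+07 s = 219.2 days.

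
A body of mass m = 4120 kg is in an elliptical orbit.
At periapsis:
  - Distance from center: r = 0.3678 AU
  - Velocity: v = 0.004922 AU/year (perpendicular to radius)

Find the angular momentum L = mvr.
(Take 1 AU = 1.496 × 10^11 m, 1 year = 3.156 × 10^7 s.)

Convert to SI: r = 0.3678 AU = 5.50229e+10 m; v = 0.004922 AU/year = 23.3312 m/s.
Since v is perpendicular to r, L = m · v · r.
L = 4120 · 23.3312 · 5.50229e+10 kg·m²/s ≈ 5.289e+15 kg·m²/s.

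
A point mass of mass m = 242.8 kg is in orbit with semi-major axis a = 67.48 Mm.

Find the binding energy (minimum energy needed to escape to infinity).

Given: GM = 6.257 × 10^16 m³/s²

Convert to SI: a = 67.48 Mm = 6.748e+07 m.
Total orbital energy is E = −GMm/(2a); binding energy is E_bind = −E = GMm/(2a).
E_bind = 6.257e+16 · 242.8 / (2 · 6.748e+07) J ≈ 1.126e+11 J = 112.6 GJ.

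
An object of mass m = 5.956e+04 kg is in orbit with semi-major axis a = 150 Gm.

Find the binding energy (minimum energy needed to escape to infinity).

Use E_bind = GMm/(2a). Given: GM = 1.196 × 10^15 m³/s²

Convert to SI: a = 150 Gm = 1.5e+11 m.
Total orbital energy is E = −GMm/(2a); binding energy is E_bind = −E = GMm/(2a).
E_bind = 1.196e+15 · 5.956e+04 / (2 · 1.5e+11) J ≈ 2.374e+08 J = 237.4 MJ.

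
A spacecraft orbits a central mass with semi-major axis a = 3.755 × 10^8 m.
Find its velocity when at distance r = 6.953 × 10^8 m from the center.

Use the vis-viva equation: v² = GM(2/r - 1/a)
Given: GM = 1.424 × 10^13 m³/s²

Vis-viva: v = √(GM · (2/r − 1/a)).
2/r − 1/a = 2/6.953e+08 − 1/3.755e+08 = 2.1334e-10 m⁻¹.
v = √(1.424e+13 · 2.1334e-10) m/s ≈ 55.12 m/s = 55.12 m/s.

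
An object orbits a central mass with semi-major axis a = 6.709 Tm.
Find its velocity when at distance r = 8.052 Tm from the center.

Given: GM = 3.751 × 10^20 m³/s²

Convert to SI: a = 6.709 Tm = 6.709e+12 m; r = 8.052 Tm = 8.052e+12 m.
Vis-viva: v = √(GM · (2/r − 1/a)).
2/r − 1/a = 2/8.052e+12 − 1/6.709e+12 = 9.9332e-14 m⁻¹.
v = √(3.751e+20 · 9.9332e-14) m/s ≈ 6104 m/s = 6.104 km/s.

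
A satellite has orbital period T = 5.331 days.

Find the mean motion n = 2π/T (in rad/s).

Convert to SI: T = 5.331 days = 460598 s.
n = 2π / T.
n = 2π / 460598 s ≈ 1.364e-05 rad/s.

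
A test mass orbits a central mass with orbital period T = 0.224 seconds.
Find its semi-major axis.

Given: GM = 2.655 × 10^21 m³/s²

Invert Kepler's third law: a = (GM · T² / (4π²))^(1/3).
Substituting T = 0.224 s and GM = 2.655e+21 m³/s²:
a = (2.655e+21 · (0.224)² / (4π²))^(1/3) m
a ≈ 1.5e+06 m = 1.5 Mm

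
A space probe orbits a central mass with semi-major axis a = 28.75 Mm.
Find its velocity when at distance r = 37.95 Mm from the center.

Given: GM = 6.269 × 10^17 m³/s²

Convert to SI: a = 28.75 Mm = 2.875e+07 m; r = 37.95 Mm = 3.795e+07 m.
Vis-viva: v = √(GM · (2/r − 1/a)).
2/r − 1/a = 2/3.795e+07 − 1/2.875e+07 = 1.79183e-08 m⁻¹.
v = √(6.269e+17 · 1.79183e-08) m/s ≈ 1.06e+05 m/s = 106 km/s.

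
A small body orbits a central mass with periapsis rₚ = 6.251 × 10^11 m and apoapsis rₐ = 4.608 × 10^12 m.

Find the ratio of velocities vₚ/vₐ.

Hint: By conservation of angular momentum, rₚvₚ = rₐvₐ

Conservation of angular momentum gives rₚvₚ = rₐvₐ, so vₚ/vₐ = rₐ/rₚ.
vₚ/vₐ = 4.608e+12 / 6.251e+11 ≈ 7.372.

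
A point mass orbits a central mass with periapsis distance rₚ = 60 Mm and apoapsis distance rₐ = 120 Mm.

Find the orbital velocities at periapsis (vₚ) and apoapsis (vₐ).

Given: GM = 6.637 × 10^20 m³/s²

Convert to SI: rₚ = 60 Mm = 6e+07 m; rₐ = 120 Mm = 1.2e+08 m.
Use the vis-viva equation v² = GM(2/r − 1/a) with a = (rₚ + rₐ)/2 = (6e+07 + 1.2e+08)/2 = 9e+07 m.
vₚ = √(GM · (2/rₚ − 1/a)) = √(6.637e+20 · (2/6e+07 − 1/9e+07)) m/s ≈ 3.84e+06 m/s = 3840 km/s.
vₐ = √(GM · (2/rₐ − 1/a)) = √(6.637e+20 · (2/1.2e+08 − 1/9e+07)) m/s ≈ 1.92e+06 m/s = 1920 km/s.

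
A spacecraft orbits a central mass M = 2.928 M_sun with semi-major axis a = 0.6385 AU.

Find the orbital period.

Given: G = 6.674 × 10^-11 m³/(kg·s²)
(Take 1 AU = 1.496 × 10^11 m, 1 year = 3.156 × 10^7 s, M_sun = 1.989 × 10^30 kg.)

Convert to SI: a = 0.6385 AU = 9.55196e+10 m; M = 2.928 M_sun = 5.82379e+30 kg.
GM = G · M = 6.674e-11 · 5.82379e+30 = 3.8868e+20 m³/s².
Kepler's third law: T = 2π √(a³ / GM).
Substituting a = 9.55196e+10 m and GM = 3.8868e+20 m³/s²:
T = 2π √((9.55196e+10)³ / 3.8868e+20) s
T ≈ 9.409e+06 s = 0.2981 years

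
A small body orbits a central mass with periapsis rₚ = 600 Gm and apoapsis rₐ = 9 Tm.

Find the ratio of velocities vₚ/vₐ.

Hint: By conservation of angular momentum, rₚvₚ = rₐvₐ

Convert to SI: rₚ = 600 Gm = 6e+11 m; rₐ = 9 Tm = 9e+12 m.
Conservation of angular momentum gives rₚvₚ = rₐvₐ, so vₚ/vₐ = rₐ/rₚ.
vₚ/vₐ = 9e+12 / 6e+11 ≈ 15.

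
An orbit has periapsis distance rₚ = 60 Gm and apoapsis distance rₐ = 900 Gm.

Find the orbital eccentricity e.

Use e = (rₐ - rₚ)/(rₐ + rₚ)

Convert to SI: rₚ = 60 Gm = 6e+10 m; rₐ = 900 Gm = 9e+11 m.
e = (rₐ − rₚ) / (rₐ + rₚ).
e = (9e+11 − 6e+10) / (9e+11 + 6e+10) = 8.4e+11 / 9.6e+11 ≈ 0.875.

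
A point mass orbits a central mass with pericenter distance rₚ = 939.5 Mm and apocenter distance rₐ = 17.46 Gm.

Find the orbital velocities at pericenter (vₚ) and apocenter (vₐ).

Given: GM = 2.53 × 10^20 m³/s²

Convert to SI: rₚ = 939.5 Mm = 9.395e+08 m; rₐ = 17.46 Gm = 1.746e+10 m.
Use the vis-viva equation v² = GM(2/r − 1/a) with a = (rₚ + rₐ)/2 = (9.395e+08 + 1.746e+10)/2 = 9.19975e+09 m.
vₚ = √(GM · (2/rₚ − 1/a)) = √(2.53e+20 · (2/9.395e+08 − 1/9.19975e+09)) m/s ≈ 7.149e+05 m/s = 714.9 km/s.
vₐ = √(GM · (2/rₐ − 1/a)) = √(2.53e+20 · (2/1.746e+10 − 1/9.19975e+09)) m/s ≈ 3.847e+04 m/s = 38.47 km/s.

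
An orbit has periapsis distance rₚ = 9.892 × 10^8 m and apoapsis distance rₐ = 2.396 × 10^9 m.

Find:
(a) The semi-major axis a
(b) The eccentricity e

(a) a = (rₚ + rₐ) / 2 = (9.892e+08 + 2.396e+09) / 2 ≈ 1.693e+09 m = 1.693 × 10^9 m.
(b) e = (rₐ − rₚ) / (rₐ + rₚ) = (2.396e+09 − 9.892e+08) / (2.396e+09 + 9.892e+08) ≈ 0.4156.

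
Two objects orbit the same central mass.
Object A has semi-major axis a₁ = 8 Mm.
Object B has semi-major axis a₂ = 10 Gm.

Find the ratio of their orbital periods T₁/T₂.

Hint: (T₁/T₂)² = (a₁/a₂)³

Convert to SI: a₁ = 8 Mm = 8e+06 m; a₂ = 10 Gm = 1e+10 m.
From Kepler's third law, (T₁/T₂)² = (a₁/a₂)³, so T₁/T₂ = (a₁/a₂)^(3/2).
a₁/a₂ = 8e+06 / 1e+10 = 0.0008.
T₁/T₂ = (0.0008)^(3/2) ≈ 2.263e-05.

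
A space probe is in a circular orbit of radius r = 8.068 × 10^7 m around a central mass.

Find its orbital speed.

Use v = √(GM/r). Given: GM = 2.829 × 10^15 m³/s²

For a circular orbit, gravity supplies the centripetal force, so v = √(GM / r).
v = √(2.829e+15 / 8.068e+07) m/s ≈ 5922 m/s = 5.922 km/s.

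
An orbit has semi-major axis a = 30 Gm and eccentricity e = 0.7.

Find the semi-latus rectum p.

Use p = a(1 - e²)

Convert to SI: a = 30 Gm = 3e+10 m.
p = a (1 − e²).
p = 3e+10 · (1 − (0.7)²) = 3e+10 · 0.51 ≈ 1.53e+10 m = 15.3 Gm.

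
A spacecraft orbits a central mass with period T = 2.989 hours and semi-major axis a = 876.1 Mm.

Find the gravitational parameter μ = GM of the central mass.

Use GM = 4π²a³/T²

Convert to SI: T = 2.989 hours = 10760.4 s; a = 876.1 Mm = 8.761e+08 m.
GM = 4π² · a³ / T².
GM = 4π² · (8.761e+08)³ / (10760.4)² m³/s² ≈ 2.293e+20 m³/s² = 2.293 × 10^20 m³/s².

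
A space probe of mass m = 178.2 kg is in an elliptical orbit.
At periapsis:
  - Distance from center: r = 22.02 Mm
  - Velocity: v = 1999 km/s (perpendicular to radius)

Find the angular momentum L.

Convert to SI: r = 22.02 Mm = 2.202e+07 m; v = 1999 km/s = 1.999e+06 m/s.
Since v is perpendicular to r, L = m · v · r.
L = 178.2 · 1.999e+06 · 2.202e+07 kg·m²/s ≈ 7.844e+15 kg·m²/s.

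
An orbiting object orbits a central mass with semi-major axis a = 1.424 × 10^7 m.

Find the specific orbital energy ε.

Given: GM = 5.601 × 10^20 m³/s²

ε = −GM / (2a).
ε = −5.601e+20 / (2 · 1.424e+07) J/kg ≈ -1.967e+13 J/kg = -1.967e+04 GJ/kg.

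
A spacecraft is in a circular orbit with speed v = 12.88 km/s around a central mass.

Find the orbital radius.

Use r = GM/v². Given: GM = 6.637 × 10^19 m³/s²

Convert to SI: v = 12.88 km/s = 12880 m/s.
For a circular orbit, v² = GM / r, so r = GM / v².
r = 6.637e+19 / (12880)² m ≈ 4.001e+11 m = 400.1 Gm.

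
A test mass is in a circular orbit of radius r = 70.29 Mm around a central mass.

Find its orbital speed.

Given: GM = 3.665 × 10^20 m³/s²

Convert to SI: r = 70.29 Mm = 7.029e+07 m.
For a circular orbit, gravity supplies the centripetal force, so v = √(GM / r).
v = √(3.665e+20 / 7.029e+07) m/s ≈ 2.283e+06 m/s = 2283 km/s.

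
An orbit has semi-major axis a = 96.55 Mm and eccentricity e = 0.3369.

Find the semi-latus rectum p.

Convert to SI: a = 96.55 Mm = 9.655e+07 m.
p = a (1 − e²).
p = 9.655e+07 · (1 − (0.3369)²) = 9.655e+07 · 0.886498 ≈ 8.559e+07 m = 85.59 Mm.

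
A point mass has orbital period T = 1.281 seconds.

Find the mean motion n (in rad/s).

n = 2π / T.
n = 2π / 1.281 s ≈ 4.905 rad/s.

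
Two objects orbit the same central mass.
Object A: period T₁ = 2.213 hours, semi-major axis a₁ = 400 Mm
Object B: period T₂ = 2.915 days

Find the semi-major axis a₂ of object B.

Convert to SI: T₁ = 2.213 hours = 7966.8 s; a₁ = 400 Mm = 4e+08 m; T₂ = 2.915 days = 251856 s.
Kepler's third law: (T₁/T₂)² = (a₁/a₂)³ ⇒ a₂ = a₁ · (T₂/T₁)^(2/3).
T₂/T₁ = 251856 / 7966.8 = 31.6132.
a₂ = 4e+08 · (31.6132)^(2/3) m ≈ 3.999e+09 m = 3.999 Gm.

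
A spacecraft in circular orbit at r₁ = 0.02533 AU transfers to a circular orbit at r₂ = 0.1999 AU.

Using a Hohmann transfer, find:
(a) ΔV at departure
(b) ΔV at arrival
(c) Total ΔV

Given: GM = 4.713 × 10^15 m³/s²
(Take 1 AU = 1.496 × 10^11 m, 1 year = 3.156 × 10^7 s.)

Convert to SI: r₁ = 0.02533 AU = 3.78937e+09 m; r₂ = 0.1999 AU = 2.9905e+10 m.
Transfer semi-major axis: a_t = (r₁ + r₂)/2 = (3.78937e+09 + 2.9905e+10)/2 = 1.68472e+10 m.
Circular speeds: v₁ = √(GM/r₁) = 1115.23 m/s, v₂ = √(GM/r₂) = 396.987 m/s.
Transfer speeds (vis-viva v² = GM(2/r − 1/a_t)): v₁ᵗ = 1485.85 m/s, v₂ᵗ = 188.276 m/s.
(a) ΔV₁ = |v₁ᵗ − v₁| ≈ 370.6 m/s = 0.07819 AU/year.
(b) ΔV₂ = |v₂ − v₂ᵗ| ≈ 208.7 m/s = 0.04403 AU/year.
(c) ΔV_total = ΔV₁ + ΔV₂ ≈ 579.3 m/s = 0.1222 AU/year.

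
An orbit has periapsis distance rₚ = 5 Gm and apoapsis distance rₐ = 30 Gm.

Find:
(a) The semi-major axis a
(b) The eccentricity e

Convert to SI: rₚ = 5 Gm = 5e+09 m; rₐ = 30 Gm = 3e+10 m.
(a) a = (rₚ + rₐ) / 2 = (5e+09 + 3e+10) / 2 ≈ 1.75e+10 m = 17.5 Gm.
(b) e = (rₐ − rₚ) / (rₐ + rₚ) = (3e+10 − 5e+09) / (3e+10 + 5e+09) ≈ 0.7143.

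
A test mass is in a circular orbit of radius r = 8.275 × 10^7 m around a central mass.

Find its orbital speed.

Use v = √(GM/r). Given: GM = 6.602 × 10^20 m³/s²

For a circular orbit, gravity supplies the centripetal force, so v = √(GM / r).
v = √(6.602e+20 / 8.275e+07) m/s ≈ 2.825e+06 m/s = 2825 km/s.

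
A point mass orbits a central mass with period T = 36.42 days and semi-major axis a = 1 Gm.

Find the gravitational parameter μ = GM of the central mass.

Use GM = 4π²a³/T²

Convert to SI: T = 36.42 days = 3.14669e+06 s; a = 1 Gm = 1e+09 m.
GM = 4π² · a³ / T².
GM = 4π² · (1e+09)³ / (3.14669e+06)² m³/s² ≈ 3.987e+15 m³/s² = 3.987 × 10^15 m³/s².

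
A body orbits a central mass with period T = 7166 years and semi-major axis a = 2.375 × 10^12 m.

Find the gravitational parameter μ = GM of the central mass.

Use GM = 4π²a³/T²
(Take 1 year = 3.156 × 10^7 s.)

Convert to SI: T = 7166 years = 2.26159e+11 s.
GM = 4π² · a³ / T².
GM = 4π² · (2.375e+12)³ / (2.26159e+11)² m³/s² ≈ 1.034e+16 m³/s² = 1.034 × 10^16 m³/s².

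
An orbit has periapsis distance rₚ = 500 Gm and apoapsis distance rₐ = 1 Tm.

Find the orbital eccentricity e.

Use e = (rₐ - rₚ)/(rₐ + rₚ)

Convert to SI: rₚ = 500 Gm = 5e+11 m; rₐ = 1 Tm = 1e+12 m.
e = (rₐ − rₚ) / (rₐ + rₚ).
e = (1e+12 − 5e+11) / (1e+12 + 5e+11) = 5e+11 / 1.5e+12 ≈ 0.3333.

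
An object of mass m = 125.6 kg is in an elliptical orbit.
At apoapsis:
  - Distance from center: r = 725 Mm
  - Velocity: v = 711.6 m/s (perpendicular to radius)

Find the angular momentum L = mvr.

Convert to SI: r = 725 Mm = 7.25e+08 m.
Since v is perpendicular to r, L = m · v · r.
L = 125.6 · 711.6 · 7.25e+08 kg·m²/s ≈ 6.48e+13 kg·m²/s.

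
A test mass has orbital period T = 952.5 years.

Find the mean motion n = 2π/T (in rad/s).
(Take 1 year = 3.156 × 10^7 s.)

Convert to SI: T = 952.5 years = 3.00609e+10 s.
n = 2π / T.
n = 2π / 3.00609e+10 s ≈ 2.09e-10 rad/s.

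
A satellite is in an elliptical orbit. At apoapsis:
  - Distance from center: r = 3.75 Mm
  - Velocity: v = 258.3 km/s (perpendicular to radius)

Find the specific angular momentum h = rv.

Convert to SI: r = 3.75 Mm = 3.75e+06 m; v = 258.3 km/s = 258300 m/s.
With v perpendicular to r, h = r · v.
h = 3.75e+06 · 258300 m²/s ≈ 9.686e+11 m²/s.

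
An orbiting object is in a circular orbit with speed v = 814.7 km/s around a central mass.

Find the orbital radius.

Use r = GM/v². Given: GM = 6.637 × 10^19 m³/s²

Convert to SI: v = 814.7 km/s = 814700 m/s.
For a circular orbit, v² = GM / r, so r = GM / v².
r = 6.637e+19 / (814700)² m ≈ 9.999e+07 m = 99.99 Mm.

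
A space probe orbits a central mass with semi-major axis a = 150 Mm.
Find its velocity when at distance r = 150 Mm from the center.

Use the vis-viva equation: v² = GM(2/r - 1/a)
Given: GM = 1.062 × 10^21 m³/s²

Convert to SI: a = 150 Mm = 1.5e+08 m; r = 150 Mm = 1.5e+08 m.
Vis-viva: v = √(GM · (2/r − 1/a)).
2/r − 1/a = 2/1.5e+08 − 1/1.5e+08 = 6.66667e-09 m⁻¹.
v = √(1.062e+21 · 6.66667e-09) m/s ≈ 2.661e+06 m/s = 2661 km/s.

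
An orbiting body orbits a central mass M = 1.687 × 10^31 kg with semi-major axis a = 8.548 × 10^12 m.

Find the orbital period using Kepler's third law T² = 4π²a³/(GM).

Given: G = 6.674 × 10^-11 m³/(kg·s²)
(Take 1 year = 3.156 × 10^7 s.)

GM = G · M = 6.674e-11 · 1.687e+31 = 1.1259e+21 m³/s².
Kepler's third law: T = 2π √(a³ / GM).
Substituting a = 8.548e+12 m and GM = 1.1259e+21 m³/s²:
T = 2π √((8.548e+12)³ / 1.1259e+21) s
T ≈ 4.68e+09 s = 148.3 years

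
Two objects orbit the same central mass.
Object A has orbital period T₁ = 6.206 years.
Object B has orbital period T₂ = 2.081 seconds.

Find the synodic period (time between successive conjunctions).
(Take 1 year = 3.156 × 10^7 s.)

Convert to SI: T₁ = 6.206 years = 1.95861e+08 s.
T_syn = |T₁ · T₂ / (T₁ − T₂)|.
T_syn = |1.95861e+08 · 2.081 / (1.95861e+08 − 2.081)| s ≈ 2.081 s = 2.081 seconds.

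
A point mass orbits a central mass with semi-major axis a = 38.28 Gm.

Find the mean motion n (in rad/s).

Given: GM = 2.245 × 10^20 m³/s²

Convert to SI: a = 38.28 Gm = 3.828e+10 m.
n = √(GM / a³).
n = √(2.245e+20 / (3.828e+10)³) rad/s ≈ 2.001e-06 rad/s.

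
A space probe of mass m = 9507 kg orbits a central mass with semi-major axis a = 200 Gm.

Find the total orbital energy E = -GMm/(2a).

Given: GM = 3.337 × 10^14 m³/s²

Convert to SI: a = 200 Gm = 2e+11 m.
E = −GMm / (2a).
E = −3.337e+14 · 9507 / (2 · 2e+11) J ≈ -7.931e+06 J = -7.931 MJ.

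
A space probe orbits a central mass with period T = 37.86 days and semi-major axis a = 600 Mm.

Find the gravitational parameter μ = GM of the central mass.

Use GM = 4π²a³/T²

Convert to SI: T = 37.86 days = 3.2711e+06 s; a = 600 Mm = 6e+08 m.
GM = 4π² · a³ / T².
GM = 4π² · (6e+08)³ / (3.2711e+06)² m³/s² ≈ 7.969e+14 m³/s² = 7.969 × 10^14 m³/s².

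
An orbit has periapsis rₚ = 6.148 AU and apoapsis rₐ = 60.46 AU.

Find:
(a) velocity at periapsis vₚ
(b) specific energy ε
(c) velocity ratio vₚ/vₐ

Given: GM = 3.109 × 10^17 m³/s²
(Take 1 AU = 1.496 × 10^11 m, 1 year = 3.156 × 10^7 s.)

Convert to SI: rₚ = 6.148 AU = 9.19741e+11 m; rₐ = 60.46 AU = 9.04482e+12 m.
(a) With a = (rₚ + rₐ)/2 = 4.98228e+12 m, vₚ = √(GM (2/rₚ − 1/a)) = √(3.109e+17 · (2/9.19741e+11 − 1/4.98228e+12)) m/s ≈ 783.4 m/s
(b) With a = (rₚ + rₐ)/2 = 4.98228e+12 m, ε = −GM/(2a) = −3.109e+17/(2 · 4.98228e+12) J/kg ≈ -3.12e+04 J/kg
(c) Conservation of angular momentum (rₚvₚ = rₐvₐ) gives vₚ/vₐ = rₐ/rₚ = 9.04482e+12/9.19741e+11 ≈ 9.834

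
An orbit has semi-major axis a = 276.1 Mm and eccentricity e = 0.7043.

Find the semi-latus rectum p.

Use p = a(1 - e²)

Convert to SI: a = 276.1 Mm = 2.761e+08 m.
p = a (1 − e²).
p = 2.761e+08 · (1 − (0.7043)²) = 2.761e+08 · 0.503962 ≈ 1.391e+08 m = 139.1 Mm.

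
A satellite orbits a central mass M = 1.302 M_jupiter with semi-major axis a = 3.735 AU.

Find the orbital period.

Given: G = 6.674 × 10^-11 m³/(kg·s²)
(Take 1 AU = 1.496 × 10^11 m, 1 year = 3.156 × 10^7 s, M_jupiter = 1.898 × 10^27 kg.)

Convert to SI: a = 3.735 AU = 5.58756e+11 m; M = 1.302 M_jupiter = 2.4712e+27 kg.
GM = G · M = 6.674e-11 · 2.4712e+27 = 1.64928e+17 m³/s².
Kepler's third law: T = 2π √(a³ / GM).
Substituting a = 5.58756e+11 m and GM = 1.64928e+17 m³/s²:
T = 2π √((5.58756e+11)³ / 1.64928e+17) s
T ≈ 6.462e+09 s = 204.8 years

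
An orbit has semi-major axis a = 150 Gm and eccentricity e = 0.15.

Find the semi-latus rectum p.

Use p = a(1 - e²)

Convert to SI: a = 150 Gm = 1.5e+11 m.
p = a (1 − e²).
p = 1.5e+11 · (1 − (0.15)²) = 1.5e+11 · 0.9775 ≈ 1.466e+11 m = 146.6 Gm.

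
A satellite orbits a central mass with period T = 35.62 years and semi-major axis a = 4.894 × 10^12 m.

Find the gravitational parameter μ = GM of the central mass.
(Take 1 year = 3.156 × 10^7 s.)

Convert to SI: T = 35.62 years = 1.12417e+09 s.
GM = 4π² · a³ / T².
GM = 4π² · (4.894e+12)³ / (1.12417e+09)² m³/s² ≈ 3.662e+21 m³/s² = 3.662 × 10^21 m³/s².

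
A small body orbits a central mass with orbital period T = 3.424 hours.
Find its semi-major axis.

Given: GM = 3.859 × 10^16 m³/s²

Convert to SI: T = 3.424 hours = 12326.4 s.
Invert Kepler's third law: a = (GM · T² / (4π²))^(1/3).
Substituting T = 12326.4 s and GM = 3.859e+16 m³/s²:
a = (3.859e+16 · (12326.4)² / (4π²))^(1/3) m
a ≈ 5.296e+07 m = 52.96 Mm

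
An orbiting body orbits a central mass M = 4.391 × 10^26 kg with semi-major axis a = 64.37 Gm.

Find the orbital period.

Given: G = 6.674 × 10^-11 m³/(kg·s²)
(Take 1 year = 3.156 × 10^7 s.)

Convert to SI: a = 64.37 Gm = 6.437e+10 m.
GM = G · M = 6.674e-11 · 4.391e+26 = 2.93055e+16 m³/s².
Kepler's third law: T = 2π √(a³ / GM).
Substituting a = 6.437e+10 m and GM = 2.93055e+16 m³/s²:
T = 2π √((6.437e+10)³ / 2.93055e+16) s
T ≈ 5.994e+08 s = 18.99 years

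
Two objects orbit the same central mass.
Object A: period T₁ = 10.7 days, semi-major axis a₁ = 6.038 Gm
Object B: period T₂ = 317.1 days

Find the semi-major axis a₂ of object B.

Convert to SI: T₁ = 10.7 days = 924480 s; a₁ = 6.038 Gm = 6.038e+09 m; T₂ = 317.1 days = 2.73974e+07 s.
Kepler's third law: (T₁/T₂)² = (a₁/a₂)³ ⇒ a₂ = a₁ · (T₂/T₁)^(2/3).
T₂/T₁ = 2.73974e+07 / 924480 = 29.6355.
a₂ = 6.038e+09 · (29.6355)^(2/3) m ≈ 5.782e+10 m = 57.82 Gm.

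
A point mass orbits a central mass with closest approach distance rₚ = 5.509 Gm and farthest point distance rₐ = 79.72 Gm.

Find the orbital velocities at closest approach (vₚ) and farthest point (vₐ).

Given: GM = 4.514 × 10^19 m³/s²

Convert to SI: rₚ = 5.509 Gm = 5.509e+09 m; rₐ = 79.72 Gm = 7.972e+10 m.
Use the vis-viva equation v² = GM(2/r − 1/a) with a = (rₚ + rₐ)/2 = (5.509e+09 + 7.972e+10)/2 = 4.26145e+10 m.
vₚ = √(GM · (2/rₚ − 1/a)) = √(4.514e+19 · (2/5.509e+09 − 1/4.26145e+10)) m/s ≈ 1.238e+05 m/s = 123.8 km/s.
vₐ = √(GM · (2/rₐ − 1/a)) = √(4.514e+19 · (2/7.972e+10 − 1/4.26145e+10)) m/s ≈ 8556 m/s = 8.556 km/s.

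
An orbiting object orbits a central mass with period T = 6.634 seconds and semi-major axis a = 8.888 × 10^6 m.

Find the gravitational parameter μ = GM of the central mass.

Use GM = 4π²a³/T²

GM = 4π² · a³ / T².
GM = 4π² · (8.888e+06)³ / (6.634)² m³/s² ≈ 6.298e+20 m³/s² = 6.298 × 10^20 m³/s².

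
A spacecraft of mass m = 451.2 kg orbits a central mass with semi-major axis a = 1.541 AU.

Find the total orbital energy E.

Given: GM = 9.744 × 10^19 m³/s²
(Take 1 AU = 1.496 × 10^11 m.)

Convert to SI: a = 1.541 AU = 2.30534e+11 m.
E = −GMm / (2a).
E = −9.744e+19 · 451.2 / (2 · 2.30534e+11) J ≈ -9.535e+10 J = -95.35 GJ.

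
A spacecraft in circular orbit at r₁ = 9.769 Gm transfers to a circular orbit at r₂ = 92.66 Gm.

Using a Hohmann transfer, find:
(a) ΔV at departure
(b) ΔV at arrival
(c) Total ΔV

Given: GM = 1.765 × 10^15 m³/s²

Convert to SI: r₁ = 9.769 Gm = 9.769e+09 m; r₂ = 92.66 Gm = 9.266e+10 m.
Transfer semi-major axis: a_t = (r₁ + r₂)/2 = (9.769e+09 + 9.266e+10)/2 = 5.12145e+10 m.
Circular speeds: v₁ = √(GM/r₁) = 425.057 m/s, v₂ = √(GM/r₂) = 138.015 m/s.
Transfer speeds (vis-viva v² = GM(2/r − 1/a_t)): v₁ᵗ = 571.738 m/s, v₂ᵗ = 60.2774 m/s.
(a) ΔV₁ = |v₁ᵗ − v₁| ≈ 146.7 m/s = 146.7 m/s.
(b) ΔV₂ = |v₂ − v₂ᵗ| ≈ 77.74 m/s = 77.74 m/s.
(c) ΔV_total = ΔV₁ + ΔV₂ ≈ 224.4 m/s = 224.4 m/s.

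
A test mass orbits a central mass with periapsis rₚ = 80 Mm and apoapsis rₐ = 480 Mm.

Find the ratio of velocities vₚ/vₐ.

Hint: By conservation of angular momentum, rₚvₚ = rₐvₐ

Convert to SI: rₚ = 80 Mm = 8e+07 m; rₐ = 480 Mm = 4.8e+08 m.
Conservation of angular momentum gives rₚvₚ = rₐvₐ, so vₚ/vₐ = rₐ/rₚ.
vₚ/vₐ = 4.8e+08 / 8e+07 ≈ 6.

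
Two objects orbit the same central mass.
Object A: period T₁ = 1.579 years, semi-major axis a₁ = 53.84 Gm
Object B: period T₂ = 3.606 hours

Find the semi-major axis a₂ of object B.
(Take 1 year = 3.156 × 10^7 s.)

Convert to SI: T₁ = 1.579 years = 4.98332e+07 s; a₁ = 53.84 Gm = 5.384e+10 m; T₂ = 3.606 hours = 12981.6 s.
Kepler's third law: (T₁/T₂)² = (a₁/a₂)³ ⇒ a₂ = a₁ · (T₂/T₁)^(2/3).
T₂/T₁ = 12981.6 / 4.98332e+07 = 0.000260501.
a₂ = 5.384e+10 · (0.000260501)^(2/3) m ≈ 2.196e+08 m = 219.6 Mm.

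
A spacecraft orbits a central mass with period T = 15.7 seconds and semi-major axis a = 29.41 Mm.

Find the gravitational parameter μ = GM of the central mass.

Convert to SI: a = 29.41 Mm = 2.941e+07 m.
GM = 4π² · a³ / T².
GM = 4π² · (2.941e+07)³ / (15.7)² m³/s² ≈ 4.074e+21 m³/s² = 4.074 × 10^21 m³/s².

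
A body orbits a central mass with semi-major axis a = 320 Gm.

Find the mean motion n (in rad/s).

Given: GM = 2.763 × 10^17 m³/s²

Convert to SI: a = 320 Gm = 3.2e+11 m.
n = √(GM / a³).
n = √(2.763e+17 / (3.2e+11)³) rad/s ≈ 2.904e-09 rad/s.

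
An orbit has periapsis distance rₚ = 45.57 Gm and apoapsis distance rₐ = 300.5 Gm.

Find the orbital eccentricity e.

Convert to SI: rₚ = 45.57 Gm = 4.557e+10 m; rₐ = 300.5 Gm = 3.005e+11 m.
e = (rₐ − rₚ) / (rₐ + rₚ).
e = (3.005e+11 − 4.557e+10) / (3.005e+11 + 4.557e+10) = 2.5493e+11 / 3.4607e+11 ≈ 0.7366.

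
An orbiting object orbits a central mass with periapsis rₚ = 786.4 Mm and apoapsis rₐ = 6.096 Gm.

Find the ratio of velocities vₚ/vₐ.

Convert to SI: rₚ = 786.4 Mm = 7.864e+08 m; rₐ = 6.096 Gm = 6.096e+09 m.
Conservation of angular momentum gives rₚvₚ = rₐvₐ, so vₚ/vₐ = rₐ/rₚ.
vₚ/vₐ = 6.096e+09 / 7.864e+08 ≈ 7.752.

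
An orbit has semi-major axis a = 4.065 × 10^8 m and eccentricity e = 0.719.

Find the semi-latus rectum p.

p = a (1 − e²).
p = 4.065e+08 · (1 − (0.719)²) = 4.065e+08 · 0.483039 ≈ 1.964e+08 m = 1.964 × 10^8 m.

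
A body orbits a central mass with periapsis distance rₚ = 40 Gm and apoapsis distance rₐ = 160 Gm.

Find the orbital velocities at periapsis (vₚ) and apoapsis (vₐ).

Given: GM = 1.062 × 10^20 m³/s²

Convert to SI: rₚ = 40 Gm = 4e+10 m; rₐ = 160 Gm = 1.6e+11 m.
Use the vis-viva equation v² = GM(2/r − 1/a) with a = (rₚ + rₐ)/2 = (4e+10 + 1.6e+11)/2 = 1e+11 m.
vₚ = √(GM · (2/rₚ − 1/a)) = √(1.062e+20 · (2/4e+10 − 1/1e+11)) m/s ≈ 6.518e+04 m/s = 65.18 km/s.
vₐ = √(GM · (2/rₐ − 1/a)) = √(1.062e+20 · (2/1.6e+11 − 1/1e+11)) m/s ≈ 1.629e+04 m/s = 16.29 km/s.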